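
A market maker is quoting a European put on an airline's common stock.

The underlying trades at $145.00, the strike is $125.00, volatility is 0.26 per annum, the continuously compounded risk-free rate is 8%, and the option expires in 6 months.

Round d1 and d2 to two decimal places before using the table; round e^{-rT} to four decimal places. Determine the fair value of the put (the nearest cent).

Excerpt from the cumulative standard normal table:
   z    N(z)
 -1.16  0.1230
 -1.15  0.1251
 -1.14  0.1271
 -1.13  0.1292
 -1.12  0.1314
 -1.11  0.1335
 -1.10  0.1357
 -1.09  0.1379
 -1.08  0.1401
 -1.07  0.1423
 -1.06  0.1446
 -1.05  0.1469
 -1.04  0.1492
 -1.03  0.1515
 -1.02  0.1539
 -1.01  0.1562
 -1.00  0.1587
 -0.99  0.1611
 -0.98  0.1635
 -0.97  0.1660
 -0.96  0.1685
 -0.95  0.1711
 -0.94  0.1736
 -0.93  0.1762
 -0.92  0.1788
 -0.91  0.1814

$2.11

σ√T = 0.26 × 0.7071 = 0.1838
ln(S/K) + (r + σ²/2)T = ln(145/125) + (0.08 + 0.26²/2)·0.5 = 0.1484 + 0.0569 = 0.2053
d₁ = 0.2053 / 0.1838 = 1.1168 → 1.12
d₂ = d₁ − σ√T = 1.1168 − 0.1838 = 0.9329 → 0.93
e^(−rT) = e^(−0.08·0.5) = 0.9608
P = 125·0.9608·N(-0.93) − 145·N(-1.12) = 125·0.9608·0.1762 − 145·0.1314 = 21.1616 − 19.0530 = 2.1086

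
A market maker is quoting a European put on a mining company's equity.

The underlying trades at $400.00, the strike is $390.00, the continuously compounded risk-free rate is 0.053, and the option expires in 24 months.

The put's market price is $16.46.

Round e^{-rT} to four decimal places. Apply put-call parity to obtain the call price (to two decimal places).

exp(−rT) = exp(−0.053·2) = 0.8994
Put-call parity: C − P = S − K·e^(−rT) = 400 − 390·0.8994 = 400 − 350.7660 = 49.2340
C = P + (C − P) = 16.46 + (49.2340) = 65.6940

$65.69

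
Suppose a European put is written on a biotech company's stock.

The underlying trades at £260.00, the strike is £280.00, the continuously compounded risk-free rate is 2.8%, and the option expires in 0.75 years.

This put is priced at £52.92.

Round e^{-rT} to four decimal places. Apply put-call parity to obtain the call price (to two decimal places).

£38.74

e^(−rT) = e^(−0.028·0.75) = 0.9792
Put-call parity: C − P = S − K·e^(−rT) = 260 − 280·0.9792 = 260 − 274.1760 = -14.1760
C = P + (C − P) = 52.92 + (-14.1760) = 38.7440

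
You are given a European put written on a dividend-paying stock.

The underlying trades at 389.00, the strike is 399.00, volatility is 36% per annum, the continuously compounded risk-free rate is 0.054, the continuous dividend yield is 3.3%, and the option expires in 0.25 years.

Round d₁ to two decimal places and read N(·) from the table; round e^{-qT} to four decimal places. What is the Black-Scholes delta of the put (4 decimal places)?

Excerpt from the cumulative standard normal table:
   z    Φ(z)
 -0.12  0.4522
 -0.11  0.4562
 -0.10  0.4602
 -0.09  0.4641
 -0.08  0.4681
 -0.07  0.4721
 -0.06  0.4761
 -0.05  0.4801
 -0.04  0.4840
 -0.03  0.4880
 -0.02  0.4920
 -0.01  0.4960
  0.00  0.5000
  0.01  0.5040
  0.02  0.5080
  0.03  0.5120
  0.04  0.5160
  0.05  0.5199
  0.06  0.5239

σ√T = 0.36 × 0.5000 = 0.1800
d₁ = [ln(389/399) + (0.054 − 0.033 + 0.36²/2)·0.25] / 0.1800 = [-0.0254 + 0.0214] / 0.1800 = -0.0218 ⇒ -0.02
N(d₁) = N(-0.02) = 0.4920
Δ_put = exp(−qT)·(N(d₁) − 1) = 0.9918·(0.4920 − 1) = -0.5038

-0.5038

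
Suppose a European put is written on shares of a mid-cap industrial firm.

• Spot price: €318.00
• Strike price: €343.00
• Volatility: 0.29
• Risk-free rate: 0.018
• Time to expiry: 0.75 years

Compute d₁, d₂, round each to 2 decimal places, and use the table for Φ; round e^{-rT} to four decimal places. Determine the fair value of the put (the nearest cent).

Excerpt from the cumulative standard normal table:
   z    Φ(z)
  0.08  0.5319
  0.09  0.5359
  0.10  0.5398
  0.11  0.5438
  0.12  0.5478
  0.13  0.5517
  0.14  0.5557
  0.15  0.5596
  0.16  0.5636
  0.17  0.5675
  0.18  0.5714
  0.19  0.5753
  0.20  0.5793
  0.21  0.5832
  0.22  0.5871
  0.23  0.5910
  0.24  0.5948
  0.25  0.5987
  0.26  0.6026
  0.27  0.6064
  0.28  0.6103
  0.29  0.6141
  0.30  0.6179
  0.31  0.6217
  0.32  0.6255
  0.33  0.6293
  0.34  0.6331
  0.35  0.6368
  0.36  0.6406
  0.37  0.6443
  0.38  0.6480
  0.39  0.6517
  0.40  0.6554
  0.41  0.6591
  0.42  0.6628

σ√T = 0.29 × 0.8660 = 0.2511
ln(S/K) + (r + σ²/2)T = ln(318/343) + (0.018 + 0.29²/2)·0.75 = -0.0757 + 0.0450 = -0.0306
d₁ = -0.0306 / 0.2511 = -0.1220 → -0.12
d₂ = d₁ − σ√T = -0.1220 − 0.2511 = -0.3732 → -0.37
e^(−rT) = e^(−0.018·0.75) = 0.9866
N(−d₂) = N(0.37) = 0.6443;  N(−d₁) = N(0.12) = 0.5478
P = 343·0.9866·0.6443 − 318·0.5478 = 218.0336 − 174.2004 = 43.8332

€43.83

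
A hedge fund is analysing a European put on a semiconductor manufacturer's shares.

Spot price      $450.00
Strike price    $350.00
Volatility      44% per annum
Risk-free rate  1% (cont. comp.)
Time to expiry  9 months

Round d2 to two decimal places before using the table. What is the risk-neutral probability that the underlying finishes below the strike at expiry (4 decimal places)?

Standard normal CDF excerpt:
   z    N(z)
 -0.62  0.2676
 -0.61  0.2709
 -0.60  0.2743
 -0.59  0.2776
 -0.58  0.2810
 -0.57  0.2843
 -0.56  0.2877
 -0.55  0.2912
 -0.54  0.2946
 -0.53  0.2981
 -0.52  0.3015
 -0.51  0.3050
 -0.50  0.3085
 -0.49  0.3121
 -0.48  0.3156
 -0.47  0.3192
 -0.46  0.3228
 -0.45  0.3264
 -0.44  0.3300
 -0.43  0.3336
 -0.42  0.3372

σ√T = 0.44·√0.75 = 0.3811
d₁ = [ln(450/350) + (0.01 + 0.44²/2)·0.75] / 0.3811 = [0.2513 + 0.0801] / 0.3811 = 0.8697 → 0.87
d₂ = d₁ − σ√T = 0.8697 − 0.3811 = 0.4887 → 0.49
Risk-neutral Pr[S_T < K] = N(−d₂) = N(-0.49) = 0.3121

0.3121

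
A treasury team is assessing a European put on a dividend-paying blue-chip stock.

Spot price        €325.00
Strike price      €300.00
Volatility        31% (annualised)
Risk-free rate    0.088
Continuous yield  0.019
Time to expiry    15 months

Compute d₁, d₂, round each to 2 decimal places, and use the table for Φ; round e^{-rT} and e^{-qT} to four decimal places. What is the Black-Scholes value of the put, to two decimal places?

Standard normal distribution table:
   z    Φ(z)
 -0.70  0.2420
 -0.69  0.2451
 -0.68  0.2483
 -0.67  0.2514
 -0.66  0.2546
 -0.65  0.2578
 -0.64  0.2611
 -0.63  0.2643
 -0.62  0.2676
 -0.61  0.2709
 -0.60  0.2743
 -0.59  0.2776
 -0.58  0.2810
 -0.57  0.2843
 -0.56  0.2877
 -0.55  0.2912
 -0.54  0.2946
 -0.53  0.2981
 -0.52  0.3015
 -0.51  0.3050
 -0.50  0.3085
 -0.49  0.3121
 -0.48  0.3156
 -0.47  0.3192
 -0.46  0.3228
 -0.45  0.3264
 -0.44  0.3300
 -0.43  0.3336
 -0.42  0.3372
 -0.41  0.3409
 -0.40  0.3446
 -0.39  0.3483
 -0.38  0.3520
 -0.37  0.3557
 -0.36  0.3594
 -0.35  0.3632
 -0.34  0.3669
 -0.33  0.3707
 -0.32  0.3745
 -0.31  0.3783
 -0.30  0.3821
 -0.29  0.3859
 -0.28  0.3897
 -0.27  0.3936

σ√T = 0.31·√1.25 = 0.3466
ln(S/K) + (r − q + σ²/2)T = ln(325/300) + (0.088 − 0.019 + 0.31²/2)·1.25 = 0.0800 + 0.1463 = 0.2264
d₁ = 0.2264 / 0.3466 = 0.6531 ≈ 0.65
d₂ = d₁ − σ√T = 0.6531 − 0.3466 = 0.3065 ≈ 0.31
e^(−qT) = e^(−0.019·1.25) = 0.9765;  e^(−rT) = e^(−0.088·1.25) = 0.8958
P = 300·0.8958·N(-0.31) − 325·0.9765·N(-0.65) = 300·0.8958·0.3783 − 325·0.9765·0.2578 = 101.6643 − 81.8161 = 19.8483

€19.85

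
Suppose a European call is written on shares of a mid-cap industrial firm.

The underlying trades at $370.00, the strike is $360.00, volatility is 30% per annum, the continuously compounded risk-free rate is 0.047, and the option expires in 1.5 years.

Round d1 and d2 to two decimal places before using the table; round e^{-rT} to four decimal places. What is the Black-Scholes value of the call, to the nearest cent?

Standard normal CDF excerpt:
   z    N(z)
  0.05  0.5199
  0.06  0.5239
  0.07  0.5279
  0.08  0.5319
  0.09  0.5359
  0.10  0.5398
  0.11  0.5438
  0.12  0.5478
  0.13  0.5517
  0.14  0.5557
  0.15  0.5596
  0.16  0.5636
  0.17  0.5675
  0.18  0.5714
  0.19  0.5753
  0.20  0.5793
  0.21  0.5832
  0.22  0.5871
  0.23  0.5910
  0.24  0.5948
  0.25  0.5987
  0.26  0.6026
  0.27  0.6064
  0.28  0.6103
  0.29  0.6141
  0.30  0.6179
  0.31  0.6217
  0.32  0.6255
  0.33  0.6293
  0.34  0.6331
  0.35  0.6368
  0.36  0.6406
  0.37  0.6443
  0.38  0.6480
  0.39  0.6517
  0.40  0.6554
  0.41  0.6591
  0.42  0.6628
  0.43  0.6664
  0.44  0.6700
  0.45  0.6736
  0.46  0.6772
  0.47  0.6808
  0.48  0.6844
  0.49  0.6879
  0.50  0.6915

σ√T = 0.3·√1.5 = 0.3674
d₁ = [ln(370/360) + (0.047 + 0.3²/2)·1.5] / 0.3674 = [0.0274 + 0.1380] / 0.3674 = 0.4502 ⇒ 0.45
d₂ = d₁ − σ√T = 0.4502 − 0.3674 = 0.0827 ⇒ 0.08
e^(−rT) = e^(−0.047·1.5) = 0.9319
N(d₁) = N(0.45) = 0.6736;  N(d₂) = N(0.08) = 0.5319
C = 370·0.6736 − 360·0.9319·0.5319 = 249.2320 − 178.4439 = 70.7881

$70.79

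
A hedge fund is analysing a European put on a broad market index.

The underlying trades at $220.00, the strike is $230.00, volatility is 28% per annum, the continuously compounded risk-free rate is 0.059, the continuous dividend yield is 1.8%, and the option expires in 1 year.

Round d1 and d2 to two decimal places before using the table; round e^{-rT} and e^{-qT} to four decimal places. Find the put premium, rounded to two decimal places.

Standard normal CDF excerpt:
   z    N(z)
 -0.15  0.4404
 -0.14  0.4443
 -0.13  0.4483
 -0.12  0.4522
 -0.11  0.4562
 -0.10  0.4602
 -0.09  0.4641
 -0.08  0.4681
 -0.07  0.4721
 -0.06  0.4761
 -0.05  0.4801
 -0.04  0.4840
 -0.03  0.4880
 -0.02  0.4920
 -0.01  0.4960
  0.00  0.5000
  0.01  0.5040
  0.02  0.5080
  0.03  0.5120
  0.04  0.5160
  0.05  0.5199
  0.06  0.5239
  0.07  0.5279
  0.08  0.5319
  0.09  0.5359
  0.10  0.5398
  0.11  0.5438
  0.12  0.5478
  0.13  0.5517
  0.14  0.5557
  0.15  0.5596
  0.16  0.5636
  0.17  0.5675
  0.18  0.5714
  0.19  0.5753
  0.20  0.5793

σ√T = 0.28 × 1.0000 = 0.2800
d₁ = [ln(220/230) + (0.059 − 0.018 + ½·0.28²)·1] / (σ√T) = (-0.0445 + 0.0802) / 0.2800 = 0.1277 ⇒ 0.13
d₂ = 0.1277 − 0.2800 = -0.1523 ⇒ -0.15
e^(−qT) = e^(−0.018·1) = 0.9822;  e^(−rT) = e^(−0.059·1) = 0.9427
N(−d₂) = N(0.15) = 0.5596;  N(−d₁) = N(-0.13) = 0.4483
P = 230·0.9427·0.5596 − 220·0.9822·0.4483 = 121.3330 − 96.8705 = 24.4626

$24.46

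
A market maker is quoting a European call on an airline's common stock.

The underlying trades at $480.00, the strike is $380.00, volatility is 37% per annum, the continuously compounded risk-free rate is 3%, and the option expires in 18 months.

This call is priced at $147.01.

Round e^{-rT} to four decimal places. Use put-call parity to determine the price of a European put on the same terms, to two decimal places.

e^(−rT) = e^(−0.03·1.5) = 0.9560
Put-call parity: C − P = S − K·e^(−rT) = 480 − 380·0.9560 = 480 − 363.2800 = 116.7200
P = C − (C − P) = 147.01 − (116.7200) = 30.2900

$30.29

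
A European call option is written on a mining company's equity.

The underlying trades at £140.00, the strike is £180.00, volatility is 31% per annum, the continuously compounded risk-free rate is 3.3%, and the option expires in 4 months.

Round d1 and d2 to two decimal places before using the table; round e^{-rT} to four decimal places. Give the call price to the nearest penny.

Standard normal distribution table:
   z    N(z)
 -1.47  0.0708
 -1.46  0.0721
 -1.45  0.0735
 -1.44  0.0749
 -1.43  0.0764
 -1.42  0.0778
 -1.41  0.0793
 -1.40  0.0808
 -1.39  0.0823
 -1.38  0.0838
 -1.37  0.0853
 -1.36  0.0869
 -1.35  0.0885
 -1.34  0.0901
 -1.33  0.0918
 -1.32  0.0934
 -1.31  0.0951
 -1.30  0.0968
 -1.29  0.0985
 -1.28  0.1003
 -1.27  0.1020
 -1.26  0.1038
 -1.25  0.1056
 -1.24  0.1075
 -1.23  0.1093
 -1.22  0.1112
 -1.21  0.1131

σ√T = 0.31·√0.3333 = 0.1790
ln(S/K) + (r + σ²/2)T = ln(140/180) + (0.033 + 0.31²/2)·0.3333 = -0.2513 + 0.0270 = -0.2243
d₁ = -0.2243 / 0.1790 = -1.2532 → -1.25
d₂ = d₁ − σ√T = -1.2532 − 0.1790 = -1.4322 → -1.43
e^(−rT) = e^(−0.033·0.3333) = 0.9891
N(d₁) = N(-1.25) = 0.1056;  N(d₂) = N(-1.43) = 0.0764
C = 140·0.1056 − 180·0.9891·0.0764 = 14.7840 − 13.6021 = 1.1819

£1.18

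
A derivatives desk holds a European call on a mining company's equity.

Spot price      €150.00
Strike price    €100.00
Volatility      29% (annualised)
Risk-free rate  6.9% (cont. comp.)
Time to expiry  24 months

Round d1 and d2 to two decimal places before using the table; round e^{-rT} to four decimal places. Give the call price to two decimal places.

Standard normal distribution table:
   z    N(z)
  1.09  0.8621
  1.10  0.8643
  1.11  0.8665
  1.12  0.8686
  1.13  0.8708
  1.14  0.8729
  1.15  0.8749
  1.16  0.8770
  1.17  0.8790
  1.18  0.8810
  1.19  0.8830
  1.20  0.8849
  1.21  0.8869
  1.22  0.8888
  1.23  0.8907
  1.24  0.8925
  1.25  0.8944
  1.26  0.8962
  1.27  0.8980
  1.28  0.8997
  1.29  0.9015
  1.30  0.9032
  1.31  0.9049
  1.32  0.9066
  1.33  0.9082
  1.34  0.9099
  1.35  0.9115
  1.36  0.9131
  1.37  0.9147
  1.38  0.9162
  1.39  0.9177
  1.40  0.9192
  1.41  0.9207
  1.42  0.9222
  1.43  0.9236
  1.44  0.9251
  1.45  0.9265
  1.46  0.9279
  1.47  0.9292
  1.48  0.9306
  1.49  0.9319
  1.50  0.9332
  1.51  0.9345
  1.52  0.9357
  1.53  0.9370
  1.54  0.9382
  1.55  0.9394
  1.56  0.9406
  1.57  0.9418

€64.89

σ√T = 0.29·√2 = 0.4101
ln(S/K) + (r + σ²/2)T = ln(150/100) + (0.069 + 0.29²/2)·2 = 0.4055 + 0.2221 = 0.6276
d₁ = 0.6276 / 0.4101 = 1.5302 which rounds to 1.53
d₂ = d₁ − σ√T = 1.5302 − 0.4101 = 1.1201 which rounds to 1.12
e^(−rT) = e^(−0.069·2) = 0.8711
N(d₁) = N(1.53) = 0.9370;  N(d₂) = N(1.12) = 0.8686
C = 150·0.9370 − 100·0.8711·0.8686 = 140.5500 − 75.6637 = 64.8863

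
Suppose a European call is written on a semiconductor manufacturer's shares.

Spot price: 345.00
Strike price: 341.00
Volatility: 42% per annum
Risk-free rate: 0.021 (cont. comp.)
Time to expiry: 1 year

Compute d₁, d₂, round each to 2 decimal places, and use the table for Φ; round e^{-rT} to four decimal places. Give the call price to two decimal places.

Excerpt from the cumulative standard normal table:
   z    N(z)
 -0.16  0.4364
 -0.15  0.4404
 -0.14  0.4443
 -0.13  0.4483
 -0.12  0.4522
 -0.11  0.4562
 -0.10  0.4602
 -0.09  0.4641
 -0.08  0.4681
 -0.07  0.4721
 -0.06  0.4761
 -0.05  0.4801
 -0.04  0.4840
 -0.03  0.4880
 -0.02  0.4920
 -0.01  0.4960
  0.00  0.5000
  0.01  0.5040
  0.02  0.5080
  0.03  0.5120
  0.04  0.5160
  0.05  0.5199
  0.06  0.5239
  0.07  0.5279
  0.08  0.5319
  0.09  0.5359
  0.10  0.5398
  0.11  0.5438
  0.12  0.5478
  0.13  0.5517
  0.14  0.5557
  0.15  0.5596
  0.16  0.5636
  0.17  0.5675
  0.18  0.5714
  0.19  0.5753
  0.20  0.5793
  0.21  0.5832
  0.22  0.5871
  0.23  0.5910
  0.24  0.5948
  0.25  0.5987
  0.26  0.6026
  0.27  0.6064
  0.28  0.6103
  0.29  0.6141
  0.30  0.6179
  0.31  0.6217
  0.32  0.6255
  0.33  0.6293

62.17

T = 1;  σ√T = 0.4200
d₁ = [ln(345/341) + (0.021 + 0.42²/2)·1] / 0.4200 = [0.0117 + 0.1092] / 0.4200 = 0.2878 which rounds to 0.29
d₂ = d₁ − σ√T = 0.2878 − 0.4200 = -0.1322 which rounds to -0.13
e^(−rT) = e^(−0.021·1) = 0.9792
N(d₁) = N(0.29) = 0.6141;  N(d₂) = N(-0.13) = 0.4483
C = 345·0.6141 − 341·0.9792·0.4483 = 211.8645 − 149.6906 = 62.1739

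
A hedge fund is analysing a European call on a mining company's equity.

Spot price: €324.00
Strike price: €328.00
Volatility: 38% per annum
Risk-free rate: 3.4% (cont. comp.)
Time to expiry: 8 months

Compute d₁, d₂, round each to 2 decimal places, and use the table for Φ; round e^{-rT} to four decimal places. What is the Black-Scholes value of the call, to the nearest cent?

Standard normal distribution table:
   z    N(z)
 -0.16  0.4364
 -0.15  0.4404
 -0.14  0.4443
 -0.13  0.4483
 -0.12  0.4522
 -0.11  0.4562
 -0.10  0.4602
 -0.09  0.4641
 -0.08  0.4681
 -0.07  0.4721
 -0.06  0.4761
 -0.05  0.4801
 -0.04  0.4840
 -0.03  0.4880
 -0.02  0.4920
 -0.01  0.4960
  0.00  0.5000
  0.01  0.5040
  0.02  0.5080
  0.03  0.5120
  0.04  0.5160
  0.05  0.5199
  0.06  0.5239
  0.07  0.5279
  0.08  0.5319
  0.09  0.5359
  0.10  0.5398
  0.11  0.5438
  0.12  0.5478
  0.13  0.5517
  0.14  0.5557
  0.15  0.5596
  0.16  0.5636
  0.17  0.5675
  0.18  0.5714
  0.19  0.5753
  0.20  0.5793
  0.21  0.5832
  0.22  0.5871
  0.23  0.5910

€41.40

σ√T = 0.38·√0.6667 = 0.3103
d₁ = [ln(324/328) + (0.034 + 0.38²/2)·0.6667] / 0.3103 = [-0.0123 + 0.0708] / 0.3103 = 0.1886 → 0.19
d₂ = d₁ − σ√T = 0.1886 − 0.3103 = -0.1216 → -0.12
e^(−rT) = e^(−0.034·0.6667) = 0.9776
N(d₁) = N(0.19) = 0.5753;  N(d₂) = N(-0.12) = 0.4522
C = 324·0.5753 − 328·0.9776·0.4522 = 186.3972 − 144.9992 = 41.3980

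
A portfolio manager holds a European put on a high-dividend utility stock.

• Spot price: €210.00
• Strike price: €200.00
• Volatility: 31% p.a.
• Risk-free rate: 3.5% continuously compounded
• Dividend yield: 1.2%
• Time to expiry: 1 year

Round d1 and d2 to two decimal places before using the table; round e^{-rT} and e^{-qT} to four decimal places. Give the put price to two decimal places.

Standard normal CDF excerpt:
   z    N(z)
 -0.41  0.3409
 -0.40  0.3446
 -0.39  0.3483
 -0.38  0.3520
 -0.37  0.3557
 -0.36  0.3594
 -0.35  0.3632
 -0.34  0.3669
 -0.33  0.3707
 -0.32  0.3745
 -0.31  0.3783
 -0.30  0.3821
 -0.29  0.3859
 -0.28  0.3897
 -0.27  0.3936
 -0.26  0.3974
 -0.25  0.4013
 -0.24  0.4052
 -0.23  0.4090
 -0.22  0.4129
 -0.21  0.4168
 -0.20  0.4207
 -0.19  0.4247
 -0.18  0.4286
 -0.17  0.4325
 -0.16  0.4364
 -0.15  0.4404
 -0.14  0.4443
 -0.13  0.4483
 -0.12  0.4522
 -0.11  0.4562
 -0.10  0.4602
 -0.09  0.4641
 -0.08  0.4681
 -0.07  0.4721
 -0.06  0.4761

σ√T = 0.31 × 1.0000 = 0.3100
d₁ = [ln(210/200) + (0.035 − 0.012 + 0.31²/2)·1] / 0.3100 = [0.0488 + 0.0711] / 0.3100 = 0.3866 which rounds to 0.39
d₂ = d₁ − σ√T = 0.3866 − 0.3100 = 0.0766 which rounds to 0.08
e^(−qT) = e^(−0.012·1) = 0.9881;  e^(−rT) = e^(−0.035·1) = 0.9656
N(−d₂) = N(-0.08) = 0.4681;  N(−d₁) = N(-0.39) = 0.3483
P = 200·0.9656·0.4681 − 210·0.9881·0.3483 = 90.3995 − 72.2726 = 18.1269

€18.13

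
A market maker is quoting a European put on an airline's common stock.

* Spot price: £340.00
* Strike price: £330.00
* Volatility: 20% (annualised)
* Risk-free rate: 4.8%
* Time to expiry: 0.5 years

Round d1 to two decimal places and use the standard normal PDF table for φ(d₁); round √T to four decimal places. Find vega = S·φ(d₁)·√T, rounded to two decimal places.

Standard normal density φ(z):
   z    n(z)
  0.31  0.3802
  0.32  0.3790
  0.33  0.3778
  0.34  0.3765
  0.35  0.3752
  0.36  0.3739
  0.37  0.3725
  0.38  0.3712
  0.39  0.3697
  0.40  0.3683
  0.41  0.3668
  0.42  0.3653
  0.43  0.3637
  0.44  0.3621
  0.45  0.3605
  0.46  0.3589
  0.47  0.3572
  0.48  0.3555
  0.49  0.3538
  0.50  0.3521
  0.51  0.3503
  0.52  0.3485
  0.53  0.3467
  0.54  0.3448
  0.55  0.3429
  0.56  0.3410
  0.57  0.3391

T = 0.5;  σ√T = 0.1414
d₁ = [ln(340/330) + (0.048 + ½·0.2²)·0.5] / (σ√T) = (0.0299 + 0.0340) / 0.1414 = 0.4515 which rounds to 0.45
√T = √0.5 = 0.7071
φ(d₁) = φ(0.45) = 0.3605
vega = S·φ(d₁)·√T = 340·0.3605·0.7071 = 86.6692

86.67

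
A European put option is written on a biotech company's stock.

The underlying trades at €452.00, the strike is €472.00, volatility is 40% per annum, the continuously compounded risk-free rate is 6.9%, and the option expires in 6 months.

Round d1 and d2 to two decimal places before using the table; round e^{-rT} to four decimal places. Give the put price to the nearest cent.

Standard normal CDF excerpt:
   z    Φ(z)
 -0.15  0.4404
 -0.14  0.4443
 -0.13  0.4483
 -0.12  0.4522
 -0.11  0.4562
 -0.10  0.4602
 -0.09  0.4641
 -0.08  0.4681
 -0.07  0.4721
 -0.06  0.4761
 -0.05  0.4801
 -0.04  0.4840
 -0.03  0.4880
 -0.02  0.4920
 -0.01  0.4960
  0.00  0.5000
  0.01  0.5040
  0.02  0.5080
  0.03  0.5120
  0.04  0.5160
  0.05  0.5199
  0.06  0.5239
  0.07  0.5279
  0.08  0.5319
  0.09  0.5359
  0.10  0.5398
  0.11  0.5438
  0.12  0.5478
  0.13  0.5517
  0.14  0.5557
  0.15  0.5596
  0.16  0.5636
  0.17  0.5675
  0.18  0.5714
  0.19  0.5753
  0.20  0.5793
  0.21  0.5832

€52.58

σ√T = 0.4·√0.5 = 0.2828
ln(S/K) + (r + σ²/2)T = ln(452/472) + (0.069 + 0.4²/2)·0.5 = -0.0433 + 0.0745 = 0.0312
d₁ = 0.0312 / 0.2828 = 0.1103 ≈ 0.11
d₂ = d₁ − σ√T = 0.1103 − 0.2828 = -0.1725 ≈ -0.17
exp(−rT) = exp(−0.069·0.5) = 0.9661
N(−d₂) = N(0.17) = 0.5675;  N(−d₁) = N(-0.11) = 0.4562
P = 472·0.9661·0.5675 − 452·0.4562 = 258.7795 − 206.2024 = 52.5771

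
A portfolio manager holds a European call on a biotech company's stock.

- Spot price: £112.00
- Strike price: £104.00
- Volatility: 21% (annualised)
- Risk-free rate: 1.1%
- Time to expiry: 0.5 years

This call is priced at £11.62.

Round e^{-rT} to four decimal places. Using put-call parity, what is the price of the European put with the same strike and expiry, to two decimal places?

exp(−rT) = exp(−0.011·0.5) = 0.9945
Put-call parity: C − P = S − K·e^(−rT) = 112 − 104·0.9945 = 112 − 103.4280 = 8.5720
P = C − (C − P) = 11.62 − (8.5720) = 3.0480

£3.05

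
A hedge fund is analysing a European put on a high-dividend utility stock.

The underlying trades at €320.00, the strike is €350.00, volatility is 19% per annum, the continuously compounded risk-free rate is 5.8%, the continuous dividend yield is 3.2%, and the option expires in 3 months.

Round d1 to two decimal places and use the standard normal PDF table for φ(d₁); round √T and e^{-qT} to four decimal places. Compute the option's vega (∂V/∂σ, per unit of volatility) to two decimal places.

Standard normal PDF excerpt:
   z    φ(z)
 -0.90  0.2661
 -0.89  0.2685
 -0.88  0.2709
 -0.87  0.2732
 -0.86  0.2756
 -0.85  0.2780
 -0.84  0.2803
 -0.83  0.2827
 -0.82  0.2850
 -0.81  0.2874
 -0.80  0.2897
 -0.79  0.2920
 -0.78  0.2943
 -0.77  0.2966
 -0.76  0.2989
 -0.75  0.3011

44.87

T = 0.25;  σ√T = 0.0950
d₁ = [ln(320/350) + (0.058 − 0.032 + 0.19²/2)·0.25] / 0.0950 = [-0.0896 + 0.0110] / 0.0950 = -0.8274 ⇒ -0.83
√T = √0.25 = 0.5000
φ(d₁) = φ(-0.83) = 0.2827
exp(−qT) = exp(−0.032·0.25) = 0.9920
vega = S·exp(−qT)·φ(d₁)·√T = 320·0.9920·0.2827·0.5000 = 44.8701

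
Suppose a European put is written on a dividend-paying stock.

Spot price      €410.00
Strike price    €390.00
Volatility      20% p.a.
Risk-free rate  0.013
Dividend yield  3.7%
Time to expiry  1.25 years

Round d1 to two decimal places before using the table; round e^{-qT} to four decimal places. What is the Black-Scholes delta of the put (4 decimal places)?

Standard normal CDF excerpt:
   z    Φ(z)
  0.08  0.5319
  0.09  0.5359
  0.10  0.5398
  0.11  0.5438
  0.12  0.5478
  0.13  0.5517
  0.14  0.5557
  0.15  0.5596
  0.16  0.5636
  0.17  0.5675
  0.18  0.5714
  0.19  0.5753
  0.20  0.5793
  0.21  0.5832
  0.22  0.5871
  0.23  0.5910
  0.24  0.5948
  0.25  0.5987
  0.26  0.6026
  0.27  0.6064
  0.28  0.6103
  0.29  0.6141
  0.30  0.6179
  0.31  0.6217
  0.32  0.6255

σ√T = 0.2·√1.25 = 0.2236
d₁ = [ln(410/390) + (0.013 − 0.037 + 0.2²/2)·1.25] / 0.2236 = [0.0500 − 0.0050] / 0.2236 = 0.2013 → 0.20
N(d₁) = N(0.20) = 0.5793
Δ_put = exp(−qT)·(N(d₁) − 1) = 0.9548·(0.5793 − 1) = -0.4017

-0.4017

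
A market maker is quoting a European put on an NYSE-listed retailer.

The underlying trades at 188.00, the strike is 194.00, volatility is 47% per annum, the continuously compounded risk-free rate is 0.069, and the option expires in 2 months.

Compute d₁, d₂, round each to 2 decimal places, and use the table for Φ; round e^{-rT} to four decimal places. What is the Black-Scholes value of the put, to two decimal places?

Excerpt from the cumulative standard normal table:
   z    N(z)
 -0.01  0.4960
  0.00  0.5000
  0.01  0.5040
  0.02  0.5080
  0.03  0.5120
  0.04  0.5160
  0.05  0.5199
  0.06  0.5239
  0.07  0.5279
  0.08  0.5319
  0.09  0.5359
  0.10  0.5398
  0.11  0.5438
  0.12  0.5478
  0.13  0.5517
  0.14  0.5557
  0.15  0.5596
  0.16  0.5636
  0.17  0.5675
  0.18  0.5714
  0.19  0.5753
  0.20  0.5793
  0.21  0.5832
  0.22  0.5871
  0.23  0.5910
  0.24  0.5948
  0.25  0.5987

16.35

σ√T = 0.47 × 0.4082 = 0.1919
d₁ = [ln(188/194) + (0.069 + 0.47²/2)·0.1667] / 0.1919 = [-0.0314 + 0.0299] / 0.1919 = -0.0079 ≈ -0.01
d₂ = d₁ − σ√T = -0.0079 − 0.1919 = -0.1997 ≈ -0.20
e^(−rT) = e^(−0.069·0.1667) = 0.9886
N(−d₂) = N(0.20) = 0.5793;  N(−d₁) = N(0.01) = 0.5040
P = 194·0.9886·0.5793 − 188·0.5040 = 111.1030 − 94.7520 = 16.3510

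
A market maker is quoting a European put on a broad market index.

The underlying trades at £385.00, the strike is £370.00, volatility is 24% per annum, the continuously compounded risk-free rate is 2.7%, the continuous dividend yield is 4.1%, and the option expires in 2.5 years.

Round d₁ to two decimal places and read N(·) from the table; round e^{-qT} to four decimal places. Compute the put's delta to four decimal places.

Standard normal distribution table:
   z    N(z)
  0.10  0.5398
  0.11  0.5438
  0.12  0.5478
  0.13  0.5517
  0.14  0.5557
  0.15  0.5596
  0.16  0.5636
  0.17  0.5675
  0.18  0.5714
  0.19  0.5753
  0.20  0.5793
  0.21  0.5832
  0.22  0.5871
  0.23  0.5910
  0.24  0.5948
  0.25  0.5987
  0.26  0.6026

-0.3797

T = 2.5;  σ√T = 0.3795
d₁ = [ln(385/370) + (0.027 − 0.041 + ½·0.24²)·2.5] / (σ√T) = (0.0397 + 0.0370) / 0.3795 = 0.2022 → 0.20
N(d₁) = N(0.20) = 0.5793
Δ_put = e^(−qT)·(N(d₁) − 1) = 0.9026·(0.5793 − 1) = -0.3797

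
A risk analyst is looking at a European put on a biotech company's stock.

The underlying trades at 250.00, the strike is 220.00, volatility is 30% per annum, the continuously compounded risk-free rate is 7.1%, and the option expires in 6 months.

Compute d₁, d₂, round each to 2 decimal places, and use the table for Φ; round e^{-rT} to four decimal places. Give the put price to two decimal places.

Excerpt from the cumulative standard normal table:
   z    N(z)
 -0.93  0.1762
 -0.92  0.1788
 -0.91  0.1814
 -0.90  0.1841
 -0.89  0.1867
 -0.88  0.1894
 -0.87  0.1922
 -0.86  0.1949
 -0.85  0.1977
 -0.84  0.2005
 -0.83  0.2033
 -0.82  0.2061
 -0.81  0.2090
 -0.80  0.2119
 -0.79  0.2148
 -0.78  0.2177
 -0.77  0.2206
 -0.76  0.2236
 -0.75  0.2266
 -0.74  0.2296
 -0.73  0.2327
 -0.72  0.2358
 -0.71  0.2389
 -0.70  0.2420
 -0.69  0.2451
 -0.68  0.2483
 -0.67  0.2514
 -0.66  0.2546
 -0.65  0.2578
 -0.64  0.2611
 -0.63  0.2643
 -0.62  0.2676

6.71

σ√T = 0.3 × 0.7071 = 0.2121
ln(S/K) + (r + σ²/2)T = ln(250/220) + (0.071 + 0.3²/2)·0.5 = 0.1278 + 0.0580 = 0.1858
d₁ = 0.1858 / 0.2121 = 0.8760 → 0.88
d₂ = d₁ − σ√T = 0.8760 − 0.2121 = 0.6639 → 0.66
e^(−rT) = e^(−0.071·0.5) = 0.9651
N(−d₂) = N(-0.66) = 0.2546;  N(−d₁) = N(-0.88) = 0.1894
P = 220·0.9651·0.2546 − 250·0.1894 = 54.0572 − 47.3500 = 6.7072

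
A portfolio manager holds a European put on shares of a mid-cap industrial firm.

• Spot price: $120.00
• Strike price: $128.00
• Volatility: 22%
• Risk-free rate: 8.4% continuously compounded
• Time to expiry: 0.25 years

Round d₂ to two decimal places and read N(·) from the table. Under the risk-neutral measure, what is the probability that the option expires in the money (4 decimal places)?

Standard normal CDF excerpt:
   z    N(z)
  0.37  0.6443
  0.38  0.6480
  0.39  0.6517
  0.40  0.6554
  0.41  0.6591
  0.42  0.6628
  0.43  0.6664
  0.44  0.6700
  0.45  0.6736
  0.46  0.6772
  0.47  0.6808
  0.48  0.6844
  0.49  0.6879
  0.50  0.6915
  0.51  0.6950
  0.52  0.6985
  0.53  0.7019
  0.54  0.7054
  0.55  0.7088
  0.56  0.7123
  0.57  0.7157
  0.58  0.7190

σ√T = 0.22 × 0.5000 = 0.1100
d₁ = [ln(120/128) + (0.084 + ½·0.22²)·0.25] / (σ√T) = (-0.0645 + 0.0271) / 0.1100 = -0.3408 → -0.34
d₂ = -0.3408 − 0.1100 = -0.4508 → -0.45
Pr(exercise) under Q = N(−d₂) = N(0.45) = 0.6736

0.6736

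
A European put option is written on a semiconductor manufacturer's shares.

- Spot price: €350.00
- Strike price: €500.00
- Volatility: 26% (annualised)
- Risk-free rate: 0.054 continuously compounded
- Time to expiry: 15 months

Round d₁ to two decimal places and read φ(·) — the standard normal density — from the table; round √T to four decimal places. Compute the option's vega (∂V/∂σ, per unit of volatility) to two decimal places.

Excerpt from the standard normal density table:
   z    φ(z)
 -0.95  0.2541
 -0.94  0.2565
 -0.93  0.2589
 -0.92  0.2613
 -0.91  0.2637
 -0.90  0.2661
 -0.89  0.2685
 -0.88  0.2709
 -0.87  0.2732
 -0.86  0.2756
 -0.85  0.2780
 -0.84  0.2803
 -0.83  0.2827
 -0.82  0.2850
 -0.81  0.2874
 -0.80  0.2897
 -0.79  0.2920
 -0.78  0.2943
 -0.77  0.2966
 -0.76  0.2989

108.78

σ√T = 0.26 × 1.1180 = 0.2907
d₁ = [ln(350/500) + (0.054 + ½·0.26²)·1.25] / (σ√T) = (-0.3567 + 0.1098) / 0.2907 = -0.8494 which rounds to -0.85
√T = √1.25 = 1.1180
φ(d₁) = φ(-0.85) = 0.2780
vega = S·φ(d₁)·√T = 350·0.2780·1.1180 = 108.7814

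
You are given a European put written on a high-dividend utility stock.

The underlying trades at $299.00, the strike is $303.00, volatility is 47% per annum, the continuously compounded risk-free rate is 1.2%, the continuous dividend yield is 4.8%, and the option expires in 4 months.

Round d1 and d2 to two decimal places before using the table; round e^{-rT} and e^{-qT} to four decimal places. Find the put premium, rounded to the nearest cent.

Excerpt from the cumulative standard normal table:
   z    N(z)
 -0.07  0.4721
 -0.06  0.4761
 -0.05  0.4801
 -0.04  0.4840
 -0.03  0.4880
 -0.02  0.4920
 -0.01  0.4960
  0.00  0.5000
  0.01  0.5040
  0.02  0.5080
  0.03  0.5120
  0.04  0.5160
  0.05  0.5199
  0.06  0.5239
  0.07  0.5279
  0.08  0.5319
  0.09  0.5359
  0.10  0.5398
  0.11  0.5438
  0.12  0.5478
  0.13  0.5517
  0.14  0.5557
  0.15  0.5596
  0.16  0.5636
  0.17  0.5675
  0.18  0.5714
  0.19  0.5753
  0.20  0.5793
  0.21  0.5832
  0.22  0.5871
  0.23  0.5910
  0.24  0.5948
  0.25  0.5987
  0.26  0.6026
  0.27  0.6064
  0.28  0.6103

σ√T = 0.47·√0.3333 = 0.2714
d₁ = [ln(299/303) + (0.012 − 0.048 + 0.47²/2)·0.3333] / 0.2714 = [-0.0133 + 0.0248] / 0.2714 = 0.0425 ⇒ 0.04
d₂ = d₁ − σ√T = 0.0425 − 0.2714 = -0.2289 ⇒ -0.23
e^(−qT) = e^(−0.048·0.3333) = 0.9841;  e^(−rT) = e^(−0.012·0.3333) = 0.9960
N(−d₂) = N(0.23) = 0.5910;  N(−d₁) = N(-0.04) = 0.4840
P = 303·0.9960·0.5910 − 299·0.9841·0.4840 = 178.3567 − 142.4150 = 35.9417

$35.94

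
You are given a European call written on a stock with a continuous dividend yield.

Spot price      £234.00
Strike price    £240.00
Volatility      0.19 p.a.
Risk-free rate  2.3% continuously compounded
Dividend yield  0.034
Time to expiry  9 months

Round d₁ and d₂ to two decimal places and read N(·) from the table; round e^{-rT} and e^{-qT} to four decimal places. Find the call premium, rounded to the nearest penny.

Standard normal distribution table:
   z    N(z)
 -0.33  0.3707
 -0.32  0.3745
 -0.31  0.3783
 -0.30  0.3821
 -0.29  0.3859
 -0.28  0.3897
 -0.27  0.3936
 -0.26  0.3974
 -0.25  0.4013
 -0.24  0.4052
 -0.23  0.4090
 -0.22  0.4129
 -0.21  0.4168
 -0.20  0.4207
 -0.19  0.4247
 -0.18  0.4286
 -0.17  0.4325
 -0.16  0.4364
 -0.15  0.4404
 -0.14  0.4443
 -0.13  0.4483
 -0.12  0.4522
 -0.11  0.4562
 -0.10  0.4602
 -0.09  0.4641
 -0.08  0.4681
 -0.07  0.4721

£12.12

T = 0.75;  σ√T = 0.1645
d₁ = [ln(234/240) + (0.023 − 0.034 + ½·0.19²)·0.75] / (σ√T) = (-0.0253 + 0.0053) / 0.1645 = -0.1217 which rounds to -0.12
d₂ = -0.1217 − 0.1645 = -0.2863 which rounds to -0.29
exp(−qT) = exp(−0.034·0.75) = 0.9748;  exp(−rT) = exp(−0.023·0.75) = 0.9829
N(d₁) = N(-0.12) = 0.4522;  N(d₂) = N(-0.29) = 0.3859
C = 234·0.9748·0.4522 − 240·0.9829·0.3859 = 103.1483 − 91.0323 = 12.1160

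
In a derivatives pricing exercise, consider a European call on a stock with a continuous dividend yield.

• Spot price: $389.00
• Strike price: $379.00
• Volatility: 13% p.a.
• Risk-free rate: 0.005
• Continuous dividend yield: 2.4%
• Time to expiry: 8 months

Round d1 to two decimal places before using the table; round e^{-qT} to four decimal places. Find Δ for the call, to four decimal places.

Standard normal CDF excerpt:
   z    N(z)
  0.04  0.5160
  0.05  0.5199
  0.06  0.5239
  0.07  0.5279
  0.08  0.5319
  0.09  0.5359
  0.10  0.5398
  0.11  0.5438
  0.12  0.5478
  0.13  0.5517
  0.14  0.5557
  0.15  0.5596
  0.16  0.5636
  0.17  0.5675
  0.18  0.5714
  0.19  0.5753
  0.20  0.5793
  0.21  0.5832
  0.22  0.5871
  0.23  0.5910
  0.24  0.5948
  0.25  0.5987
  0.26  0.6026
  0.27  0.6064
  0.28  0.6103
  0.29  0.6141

σ√T = 0.13 × 0.8165 = 0.1061
d₁ = [ln(389/379) + (0.005 − 0.024 + ½·0.13²)·0.6667] / (σ√T) = (0.0260 − 0.0070) / 0.1061 = 0.1791 ≈ 0.18
N(d₁) = N(0.18) = 0.5714
Δ_call = e^(−qT)·N(d₁) = 0.9841·0.5714 = 0.5623

0.5623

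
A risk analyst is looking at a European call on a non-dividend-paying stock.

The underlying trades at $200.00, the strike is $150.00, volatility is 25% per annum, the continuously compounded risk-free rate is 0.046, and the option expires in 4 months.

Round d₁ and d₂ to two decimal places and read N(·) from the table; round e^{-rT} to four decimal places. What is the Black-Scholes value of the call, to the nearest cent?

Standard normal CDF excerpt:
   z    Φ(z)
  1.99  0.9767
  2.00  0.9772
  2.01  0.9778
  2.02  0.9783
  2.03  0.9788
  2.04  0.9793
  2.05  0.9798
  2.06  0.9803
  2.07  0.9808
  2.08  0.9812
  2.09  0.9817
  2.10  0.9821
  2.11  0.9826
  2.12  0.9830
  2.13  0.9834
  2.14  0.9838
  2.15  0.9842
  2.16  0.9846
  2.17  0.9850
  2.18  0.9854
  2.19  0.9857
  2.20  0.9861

$52.41

T = 0.3333;  σ√T = 0.1443
d₁ = [ln(200/150) + (0.046 + 0.25²/2)·0.3333] / 0.1443 = [0.2877 + 0.0257] / 0.1443 = 2.1715 ⇒ 2.17
d₂ = d₁ − σ√T = 2.1715 − 0.1443 = 2.0272 ⇒ 2.03
exp(−rT) = exp(−0.046·0.3333) = 0.9848
N(d₁) = N(2.17) = 0.9850;  N(d₂) = N(2.03) = 0.9788
C = 200·0.9850 − 150·0.9848·0.9788 = 197.0000 − 144.5883 = 52.4117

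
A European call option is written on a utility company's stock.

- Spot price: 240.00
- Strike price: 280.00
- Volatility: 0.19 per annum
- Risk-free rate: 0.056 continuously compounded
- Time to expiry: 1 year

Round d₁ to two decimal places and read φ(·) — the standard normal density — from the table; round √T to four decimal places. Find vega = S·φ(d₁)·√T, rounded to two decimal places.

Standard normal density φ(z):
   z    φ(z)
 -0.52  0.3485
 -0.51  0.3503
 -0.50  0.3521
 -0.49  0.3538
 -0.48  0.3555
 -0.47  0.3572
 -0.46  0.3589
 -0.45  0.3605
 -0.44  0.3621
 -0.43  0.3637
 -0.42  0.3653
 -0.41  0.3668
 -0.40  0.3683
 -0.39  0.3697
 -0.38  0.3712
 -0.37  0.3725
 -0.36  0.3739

T = 1;  σ√T = 0.1900
d₁ = [ln(240/280) + (0.056 + 0.19²/2)·1] / 0.1900 = [-0.1542 + 0.0741] / 0.1900 = -0.4216 ≈ -0.42
√T = √1 = 1.0000
φ(d₁) = φ(-0.42) = 0.3653
vega = S·φ(d₁)·√T = 240·0.3653·1.0000 = 87.6720

87.67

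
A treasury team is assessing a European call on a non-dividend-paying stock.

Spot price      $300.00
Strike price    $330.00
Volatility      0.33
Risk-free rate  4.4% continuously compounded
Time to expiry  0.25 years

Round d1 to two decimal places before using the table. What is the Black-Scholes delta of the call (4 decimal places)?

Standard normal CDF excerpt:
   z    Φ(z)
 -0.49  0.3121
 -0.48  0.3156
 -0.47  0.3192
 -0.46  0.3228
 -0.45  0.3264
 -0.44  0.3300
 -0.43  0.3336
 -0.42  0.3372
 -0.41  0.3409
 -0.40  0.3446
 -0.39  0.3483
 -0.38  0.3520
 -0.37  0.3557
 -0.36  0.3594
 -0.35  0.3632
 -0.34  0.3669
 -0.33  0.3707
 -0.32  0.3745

0.3336

T = 0.25;  σ√T = 0.1650
d₁ = [ln(300/330) + (0.044 + 0.33²/2)·0.25] / 0.1650 = [-0.0953 + 0.0246] / 0.1650 = -0.4285 → -0.43
N(d₁) = N(-0.43) = 0.3336
Δ_call = N(d₁) = 0.3336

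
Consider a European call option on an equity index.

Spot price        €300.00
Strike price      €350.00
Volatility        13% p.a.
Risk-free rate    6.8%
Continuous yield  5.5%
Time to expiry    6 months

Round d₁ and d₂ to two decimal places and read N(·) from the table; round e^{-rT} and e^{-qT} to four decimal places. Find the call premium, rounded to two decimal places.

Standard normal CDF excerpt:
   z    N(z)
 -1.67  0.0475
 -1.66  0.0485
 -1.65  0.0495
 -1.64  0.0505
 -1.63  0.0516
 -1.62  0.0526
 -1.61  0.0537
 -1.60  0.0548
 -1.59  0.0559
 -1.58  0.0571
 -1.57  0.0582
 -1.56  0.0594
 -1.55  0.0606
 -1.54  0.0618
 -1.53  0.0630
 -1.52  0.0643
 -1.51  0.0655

€0.59

σ√T = 0.13 × 0.7071 = 0.0919
d₁ = [ln(300/350) + (0.068 − 0.055 + ½·0.13²)·0.5] / (σ√T) = (-0.1542 + 0.0107) / 0.0919 = -1.5603 ≈ -1.56
d₂ = -1.5603 − 0.0919 = -1.6522 ≈ -1.65
exp(−qT) = exp(−0.055·0.5) = 0.9729;  exp(−rT) = exp(−0.068·0.5) = 0.9666
N(d₁) = N(-1.56) = 0.0594;  N(d₂) = N(-1.65) = 0.0495
C = 300·0.9729·0.0594 − 350·0.9666·0.0495 = 17.3371 − 16.7463 = 0.5907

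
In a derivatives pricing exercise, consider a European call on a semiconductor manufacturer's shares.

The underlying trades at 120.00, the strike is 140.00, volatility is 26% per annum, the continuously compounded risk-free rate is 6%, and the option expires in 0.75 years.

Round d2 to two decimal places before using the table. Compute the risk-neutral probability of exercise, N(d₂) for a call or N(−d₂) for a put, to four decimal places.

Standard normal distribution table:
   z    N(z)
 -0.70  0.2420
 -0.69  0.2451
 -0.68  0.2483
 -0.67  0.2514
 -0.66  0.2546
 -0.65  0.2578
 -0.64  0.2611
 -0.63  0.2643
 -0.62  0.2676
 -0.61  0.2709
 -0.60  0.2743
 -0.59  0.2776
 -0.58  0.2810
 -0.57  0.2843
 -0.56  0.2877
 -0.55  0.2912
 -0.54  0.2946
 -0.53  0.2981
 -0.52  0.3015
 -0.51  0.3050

T = 0.75;  σ√T = 0.2252
d₁ = [ln(120/140) + (0.06 + ½·0.26²)·0.75] / (σ√T) = (-0.1542 + 0.0703) / 0.2252 = -0.3722 which rounds to -0.37
d₂ = -0.3722 − 0.2252 = -0.5973 which rounds to -0.60
Risk-neutral Pr[S_T > K] = N(d₂) = N(-0.60) = 0.2743

0.2743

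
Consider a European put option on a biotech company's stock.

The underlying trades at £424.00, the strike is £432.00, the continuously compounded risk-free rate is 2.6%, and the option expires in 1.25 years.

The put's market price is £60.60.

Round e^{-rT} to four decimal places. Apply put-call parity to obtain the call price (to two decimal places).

e^(−rT) = e^(−0.026·1.25) = 0.9680
Put-call parity: C − P = S − K·e^(−rT) = 424 − 432·0.9680 = 424 − 418.1760 = 5.8240
C = P + (C − P) = 60.60 + (5.8240) = 66.4240

£66.42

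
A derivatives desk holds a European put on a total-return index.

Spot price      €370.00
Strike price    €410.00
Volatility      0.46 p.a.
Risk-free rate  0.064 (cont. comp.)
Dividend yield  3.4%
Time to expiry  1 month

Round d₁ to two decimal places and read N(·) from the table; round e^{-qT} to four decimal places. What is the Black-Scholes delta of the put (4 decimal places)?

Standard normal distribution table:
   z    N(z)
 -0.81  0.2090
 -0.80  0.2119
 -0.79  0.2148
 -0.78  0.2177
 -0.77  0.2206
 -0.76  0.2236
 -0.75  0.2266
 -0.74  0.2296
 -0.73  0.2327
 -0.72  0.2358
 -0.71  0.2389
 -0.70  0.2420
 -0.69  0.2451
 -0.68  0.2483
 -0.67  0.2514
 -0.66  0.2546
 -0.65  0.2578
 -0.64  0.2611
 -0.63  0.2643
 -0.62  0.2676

σ√T = 0.46 × 0.2887 = 0.1328
ln(S/K) + (r − q + σ²/2)T = ln(370/410) + (0.064 − 0.034 + 0.46²/2)·0.08333 = -0.1027 + 0.0113 = -0.0913
d₁ = -0.0913 / 0.1328 = -0.6878 → -0.69
N(d₁) = N(-0.69) = 0.2451
Δ_put = e^(−qT)·(N(d₁) − 1) = 0.9972·(0.2451 − 1) = -0.7528

-0.7528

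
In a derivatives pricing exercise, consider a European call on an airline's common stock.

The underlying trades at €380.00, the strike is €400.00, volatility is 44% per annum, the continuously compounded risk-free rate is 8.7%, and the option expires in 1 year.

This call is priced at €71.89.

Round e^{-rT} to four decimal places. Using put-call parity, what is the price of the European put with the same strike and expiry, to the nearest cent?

€58.57

e^(−rT) = e^(−0.087·1) = 0.9167
Put-call parity: C − P = S − K·e^(−rT) = 380 − 400·0.9167 = 380 − 366.6800 = 13.3200
P = C − (C − P) = 71.89 − (13.3200) = 58.5700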